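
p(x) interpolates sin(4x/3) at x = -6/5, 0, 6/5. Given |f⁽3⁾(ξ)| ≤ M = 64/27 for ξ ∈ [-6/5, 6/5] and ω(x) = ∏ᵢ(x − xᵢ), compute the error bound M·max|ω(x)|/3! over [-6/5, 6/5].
512*sqrt(3)/3375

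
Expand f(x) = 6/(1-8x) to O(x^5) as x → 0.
6 + 48*x + 384*x**2 + 3072*x**3 + 24576*x**4 + O(x**5)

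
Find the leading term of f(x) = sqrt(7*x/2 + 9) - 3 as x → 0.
7*x/12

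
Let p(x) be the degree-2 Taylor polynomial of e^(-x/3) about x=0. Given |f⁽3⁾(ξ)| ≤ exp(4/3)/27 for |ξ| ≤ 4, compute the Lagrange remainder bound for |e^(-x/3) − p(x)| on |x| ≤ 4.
32*exp(4/3)/81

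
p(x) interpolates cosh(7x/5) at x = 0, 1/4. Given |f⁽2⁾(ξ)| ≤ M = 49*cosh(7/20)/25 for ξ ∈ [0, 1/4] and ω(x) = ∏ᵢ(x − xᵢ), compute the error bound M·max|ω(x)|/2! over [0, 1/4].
49*cosh(7/20)/3200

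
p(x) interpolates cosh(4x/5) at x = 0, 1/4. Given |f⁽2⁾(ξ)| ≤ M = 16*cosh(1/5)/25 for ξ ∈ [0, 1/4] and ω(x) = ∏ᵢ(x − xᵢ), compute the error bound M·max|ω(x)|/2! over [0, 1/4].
cosh(1/5)/200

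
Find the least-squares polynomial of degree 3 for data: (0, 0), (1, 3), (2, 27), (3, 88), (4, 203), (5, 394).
-25/126 + (73/756)x + (163/252)x² + (163/54)x³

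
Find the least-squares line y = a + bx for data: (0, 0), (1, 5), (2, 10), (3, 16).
a = -1/5, b = 53/10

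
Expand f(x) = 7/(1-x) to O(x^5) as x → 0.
7 + 7*x + 7*x**2 + 7*x**3 + 7*x**4 + O(x**5)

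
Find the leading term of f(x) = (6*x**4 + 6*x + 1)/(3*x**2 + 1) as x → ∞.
2*x**2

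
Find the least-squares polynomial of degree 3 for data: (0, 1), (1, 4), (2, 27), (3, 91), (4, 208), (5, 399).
15/14 + (-211/84)x + (9/4)x² + (17/6)x³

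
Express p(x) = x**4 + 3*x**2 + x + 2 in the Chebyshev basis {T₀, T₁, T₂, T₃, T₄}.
(31/8)T₀ + T₁ + (2)T₂ + (1/8)T₄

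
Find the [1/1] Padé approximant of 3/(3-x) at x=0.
1/(1 - x/3)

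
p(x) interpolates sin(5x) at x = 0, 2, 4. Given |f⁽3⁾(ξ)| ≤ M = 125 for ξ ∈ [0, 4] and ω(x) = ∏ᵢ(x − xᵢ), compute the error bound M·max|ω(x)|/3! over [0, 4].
1000*sqrt(3)/27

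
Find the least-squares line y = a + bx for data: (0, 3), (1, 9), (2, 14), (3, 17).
a = 37/10, b = 47/10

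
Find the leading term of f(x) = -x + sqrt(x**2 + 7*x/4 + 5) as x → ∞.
7/8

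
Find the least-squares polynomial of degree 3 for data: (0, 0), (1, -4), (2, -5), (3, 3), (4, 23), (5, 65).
-13/126 + (-2279/756)x + (-407/252)x² + (26/27)x³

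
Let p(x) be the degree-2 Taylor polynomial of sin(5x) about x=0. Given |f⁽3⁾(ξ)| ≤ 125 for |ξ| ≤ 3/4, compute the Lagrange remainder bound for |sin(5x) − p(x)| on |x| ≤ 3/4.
1125/128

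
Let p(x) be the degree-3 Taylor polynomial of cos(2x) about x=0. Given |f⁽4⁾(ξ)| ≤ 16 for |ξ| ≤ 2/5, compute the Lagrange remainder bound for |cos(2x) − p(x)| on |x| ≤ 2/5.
32/1875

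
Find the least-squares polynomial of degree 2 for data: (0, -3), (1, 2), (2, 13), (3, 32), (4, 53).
-23/7 + (97/35)x + (20/7)x²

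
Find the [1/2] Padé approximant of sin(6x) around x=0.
6*x/(6*x**2 + 1)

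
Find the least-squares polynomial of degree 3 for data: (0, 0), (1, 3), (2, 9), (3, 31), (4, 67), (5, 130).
5/42 + (415/252)x + (-5/12)x² + (19/18)x³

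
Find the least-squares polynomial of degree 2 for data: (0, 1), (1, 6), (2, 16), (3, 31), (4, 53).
41/35 + (123/70)x + (39/14)x²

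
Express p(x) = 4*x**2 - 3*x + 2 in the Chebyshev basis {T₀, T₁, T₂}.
(4)T₀ + (-3)T₁ + (2)T₂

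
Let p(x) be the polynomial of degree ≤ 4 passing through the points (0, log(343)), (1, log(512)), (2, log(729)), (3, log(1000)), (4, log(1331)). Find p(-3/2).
log(2674547297698374264627183411732207537069567390474128814152676841976093056220135929130377352411751*3**(7/32)*43064948568200391655005751447836322109072265606455071292237**(1/128)*5**(29/32)/251084069415467230553431576928306656644094217778561380515840000000000000000000000000000000000000)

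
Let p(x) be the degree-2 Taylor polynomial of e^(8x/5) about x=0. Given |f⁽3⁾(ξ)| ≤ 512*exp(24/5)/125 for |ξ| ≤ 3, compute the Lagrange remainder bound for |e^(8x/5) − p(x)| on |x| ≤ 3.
2304*exp(24/5)/125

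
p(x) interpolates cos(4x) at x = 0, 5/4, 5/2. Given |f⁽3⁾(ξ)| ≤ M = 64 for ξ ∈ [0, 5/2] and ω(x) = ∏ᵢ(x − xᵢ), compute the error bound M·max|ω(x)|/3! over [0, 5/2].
125*sqrt(3)/27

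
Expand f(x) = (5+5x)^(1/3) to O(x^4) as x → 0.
5**(1/3) + 5**(1/3)*x/3 - 5**(1/3)*x**2/9 + 5*5**(1/3)*x**3/81 + O(x**4)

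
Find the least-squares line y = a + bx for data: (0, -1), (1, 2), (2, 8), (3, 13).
a = -17/10, b = 24/5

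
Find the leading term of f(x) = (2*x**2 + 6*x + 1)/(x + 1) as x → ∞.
2*x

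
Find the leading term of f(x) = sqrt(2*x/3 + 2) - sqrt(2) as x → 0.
sqrt(2)*x/6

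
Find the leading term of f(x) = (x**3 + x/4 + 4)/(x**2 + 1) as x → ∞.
x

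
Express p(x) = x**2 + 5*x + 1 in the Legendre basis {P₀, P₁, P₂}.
(4/3)P₀ + (5)P₁ + (2/3)P₂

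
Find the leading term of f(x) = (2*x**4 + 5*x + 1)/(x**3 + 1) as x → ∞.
2*x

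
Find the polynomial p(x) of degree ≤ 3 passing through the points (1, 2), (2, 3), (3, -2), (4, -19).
-x**3 + 3*x**2 - x + 1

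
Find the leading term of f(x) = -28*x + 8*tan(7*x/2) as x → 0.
343*x**3/3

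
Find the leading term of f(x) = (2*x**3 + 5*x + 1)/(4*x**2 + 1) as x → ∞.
x/2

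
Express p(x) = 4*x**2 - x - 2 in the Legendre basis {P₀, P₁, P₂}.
(-2/3)P₀ - P₁ + (8/3)P₂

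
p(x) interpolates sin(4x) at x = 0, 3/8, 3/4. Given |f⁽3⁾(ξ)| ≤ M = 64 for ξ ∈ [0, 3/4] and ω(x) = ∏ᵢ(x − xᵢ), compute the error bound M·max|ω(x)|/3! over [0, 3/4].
sqrt(3)/8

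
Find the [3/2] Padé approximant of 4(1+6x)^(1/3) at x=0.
(224*x**3/15 + 336*x**2/5 + 168*x/5 + 4)/(8*x**2 + 32*x/5 + 1)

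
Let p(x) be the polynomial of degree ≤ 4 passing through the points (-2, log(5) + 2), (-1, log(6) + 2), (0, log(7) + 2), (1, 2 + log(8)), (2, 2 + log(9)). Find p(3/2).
2 + log(8*sqrt(2)*3**(49/64)*5**(123/128)*7**(29/64)/35)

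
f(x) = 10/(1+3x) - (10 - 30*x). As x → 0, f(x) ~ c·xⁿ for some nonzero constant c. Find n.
2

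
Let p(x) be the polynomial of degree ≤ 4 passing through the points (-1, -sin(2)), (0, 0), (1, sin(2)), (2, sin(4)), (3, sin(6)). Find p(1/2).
3*sin(6)/128 - 5*sin(4)/32 + 95*sin(2)/128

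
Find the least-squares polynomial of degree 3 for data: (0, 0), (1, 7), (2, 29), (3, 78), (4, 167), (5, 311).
-13/126 + (3607/756)x + (53/126)x² + (239/108)x³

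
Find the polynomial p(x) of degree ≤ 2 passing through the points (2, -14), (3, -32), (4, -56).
-3*x**2 - 3*x + 4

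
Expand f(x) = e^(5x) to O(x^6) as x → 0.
1 + 5*x + 25*x**2/2 + 125*x**3/6 + 625*x**4/24 + 625*x**5/24 + O(x**6)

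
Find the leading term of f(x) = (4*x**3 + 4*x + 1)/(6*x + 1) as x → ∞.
2*x**2/3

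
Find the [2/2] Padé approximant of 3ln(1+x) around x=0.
3*x*(x + 2)/(2*(x**2/6 + x + 1))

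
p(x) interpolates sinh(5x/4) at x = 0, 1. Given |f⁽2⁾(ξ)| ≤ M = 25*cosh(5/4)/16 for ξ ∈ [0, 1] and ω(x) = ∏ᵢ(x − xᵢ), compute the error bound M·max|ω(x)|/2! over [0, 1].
25*cosh(5/4)/128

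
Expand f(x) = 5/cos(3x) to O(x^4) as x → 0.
5 + 45*x**2/2 + O(x**4)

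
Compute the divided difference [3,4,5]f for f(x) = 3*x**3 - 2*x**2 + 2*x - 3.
34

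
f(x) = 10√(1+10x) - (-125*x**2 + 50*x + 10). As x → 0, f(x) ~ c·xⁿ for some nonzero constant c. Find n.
3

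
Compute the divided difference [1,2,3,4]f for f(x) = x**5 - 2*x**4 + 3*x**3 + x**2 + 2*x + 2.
48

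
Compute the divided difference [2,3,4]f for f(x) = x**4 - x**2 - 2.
54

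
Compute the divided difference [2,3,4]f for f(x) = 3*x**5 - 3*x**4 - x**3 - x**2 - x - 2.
680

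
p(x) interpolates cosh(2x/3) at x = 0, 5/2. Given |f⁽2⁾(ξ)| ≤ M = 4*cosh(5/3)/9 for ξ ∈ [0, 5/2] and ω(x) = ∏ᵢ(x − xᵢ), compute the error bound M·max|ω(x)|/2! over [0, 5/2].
25*cosh(5/3)/72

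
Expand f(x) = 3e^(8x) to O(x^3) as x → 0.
3 + 24*x + 96*x**2 + O(x**3)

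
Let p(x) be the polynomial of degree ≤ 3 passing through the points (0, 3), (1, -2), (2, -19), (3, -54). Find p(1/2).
13/8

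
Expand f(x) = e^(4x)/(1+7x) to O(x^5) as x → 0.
1 - 3*x + 29*x**2 - 577*x**3/3 + 1357*x**4 + O(x**5)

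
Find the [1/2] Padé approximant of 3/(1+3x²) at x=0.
3/(3*x**2 + 1)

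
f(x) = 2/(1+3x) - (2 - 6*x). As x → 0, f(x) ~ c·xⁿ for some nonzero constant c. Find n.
2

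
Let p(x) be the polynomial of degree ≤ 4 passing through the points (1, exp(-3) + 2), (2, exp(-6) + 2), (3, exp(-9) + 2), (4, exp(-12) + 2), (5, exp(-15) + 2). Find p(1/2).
(-420*exp(9) - 180*exp(3) + 35 + 378*exp(6) + 315*exp(12) + 256*exp(15))*exp(-15)/128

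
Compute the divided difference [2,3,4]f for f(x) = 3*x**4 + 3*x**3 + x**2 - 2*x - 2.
193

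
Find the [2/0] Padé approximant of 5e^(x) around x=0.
5*x**2/2 + 5*x + 5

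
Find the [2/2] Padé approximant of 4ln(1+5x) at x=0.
10*x*(5*x + 2)/(25*x**2/6 + 5*x + 1)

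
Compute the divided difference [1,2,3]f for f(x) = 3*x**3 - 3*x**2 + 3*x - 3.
15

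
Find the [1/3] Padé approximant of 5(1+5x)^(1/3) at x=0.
(125*x/6 + 5)/(125*x**3/81 - 25*x**2/18 + 5*x/2 + 1)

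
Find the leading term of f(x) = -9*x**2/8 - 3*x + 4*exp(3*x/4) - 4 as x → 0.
9*x**3/32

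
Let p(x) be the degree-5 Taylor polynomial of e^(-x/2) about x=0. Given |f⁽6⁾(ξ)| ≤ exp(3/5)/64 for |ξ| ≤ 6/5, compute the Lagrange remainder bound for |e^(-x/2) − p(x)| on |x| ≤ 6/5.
81*exp(3/5)/1250000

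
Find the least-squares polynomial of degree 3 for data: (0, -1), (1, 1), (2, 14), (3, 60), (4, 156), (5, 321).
-109/126 + (1093/756)x + (-403/126)x² + (341/108)x³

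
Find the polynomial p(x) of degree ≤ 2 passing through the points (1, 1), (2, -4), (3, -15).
-3*x**2 + 4*x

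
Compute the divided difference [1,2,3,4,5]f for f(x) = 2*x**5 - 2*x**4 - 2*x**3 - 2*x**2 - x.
28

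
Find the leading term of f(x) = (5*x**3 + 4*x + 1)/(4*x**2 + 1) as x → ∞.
5*x/4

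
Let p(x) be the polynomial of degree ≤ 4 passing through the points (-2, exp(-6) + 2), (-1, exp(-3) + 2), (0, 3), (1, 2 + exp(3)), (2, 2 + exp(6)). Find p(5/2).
(-180*exp(3) + 35 + (-420*exp(3) + 634 + 315*exp(6))*exp(6))*exp(-6)/128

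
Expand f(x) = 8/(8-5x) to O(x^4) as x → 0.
1 + 5*x/8 + 25*x**2/64 + 125*x**3/512 + O(x**4)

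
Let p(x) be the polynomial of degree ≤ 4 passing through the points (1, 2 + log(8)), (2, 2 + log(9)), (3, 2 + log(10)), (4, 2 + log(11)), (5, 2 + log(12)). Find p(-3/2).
log(309485009821345068724781056000000000000000000000000000000000000000000000000000000000000000000000000000000*11**(11/32)*2**(81/128)*3**(123/128)*5**(13/64)/789157260429759242097992683682682139961107682185177269112730498723873946354418953378950901345590804885499) + 2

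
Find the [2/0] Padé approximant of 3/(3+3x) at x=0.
x**2 - x + 1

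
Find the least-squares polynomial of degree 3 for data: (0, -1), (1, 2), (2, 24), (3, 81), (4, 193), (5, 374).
-61/63 + (-269/378)x + (50/63)x² + (155/54)x³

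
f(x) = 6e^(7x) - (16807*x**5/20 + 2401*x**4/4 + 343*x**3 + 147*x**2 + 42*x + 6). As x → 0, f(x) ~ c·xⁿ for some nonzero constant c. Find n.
6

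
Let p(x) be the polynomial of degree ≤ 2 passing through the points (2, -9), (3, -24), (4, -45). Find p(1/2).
9/4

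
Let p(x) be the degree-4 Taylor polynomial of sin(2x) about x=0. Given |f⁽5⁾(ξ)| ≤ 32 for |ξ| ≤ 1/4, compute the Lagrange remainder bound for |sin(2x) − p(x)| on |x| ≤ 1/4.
1/3840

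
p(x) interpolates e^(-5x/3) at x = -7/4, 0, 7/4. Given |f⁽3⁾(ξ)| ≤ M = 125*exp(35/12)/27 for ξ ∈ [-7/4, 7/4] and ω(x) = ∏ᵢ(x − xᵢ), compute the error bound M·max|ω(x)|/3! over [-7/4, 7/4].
42875*sqrt(3)*exp(35/12)/46656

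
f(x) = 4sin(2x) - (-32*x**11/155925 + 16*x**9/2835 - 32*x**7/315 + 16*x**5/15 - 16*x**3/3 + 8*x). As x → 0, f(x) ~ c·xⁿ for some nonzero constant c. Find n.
13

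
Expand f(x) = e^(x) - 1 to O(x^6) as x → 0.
x + x**2/2 + x**3/6 + x**4/24 + x**5/120 + O(x**6)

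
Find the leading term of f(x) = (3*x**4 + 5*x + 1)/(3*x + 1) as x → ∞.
x**3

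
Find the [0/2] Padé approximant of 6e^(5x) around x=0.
6/(25*x**2/2 - 5*x + 1)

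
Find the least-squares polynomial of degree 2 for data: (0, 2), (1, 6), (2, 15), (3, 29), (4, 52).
82/35 + (1/70)x + (43/14)x²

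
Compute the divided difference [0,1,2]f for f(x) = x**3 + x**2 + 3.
4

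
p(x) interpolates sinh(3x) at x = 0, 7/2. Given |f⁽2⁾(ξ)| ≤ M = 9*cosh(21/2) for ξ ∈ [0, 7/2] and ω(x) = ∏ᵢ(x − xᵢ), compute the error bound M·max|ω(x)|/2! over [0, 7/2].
441*cosh(21/2)/32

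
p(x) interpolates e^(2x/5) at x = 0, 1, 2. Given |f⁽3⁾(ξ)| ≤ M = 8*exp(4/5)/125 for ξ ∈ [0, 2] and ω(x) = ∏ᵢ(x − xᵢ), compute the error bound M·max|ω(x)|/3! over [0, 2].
8*sqrt(3)*exp(4/5)/3375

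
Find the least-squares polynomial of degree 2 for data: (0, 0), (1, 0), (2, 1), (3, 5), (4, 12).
8/35 + (-137/70)x + (17/14)x²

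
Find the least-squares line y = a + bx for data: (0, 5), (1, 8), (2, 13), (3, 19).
a = 21/5, b = 47/10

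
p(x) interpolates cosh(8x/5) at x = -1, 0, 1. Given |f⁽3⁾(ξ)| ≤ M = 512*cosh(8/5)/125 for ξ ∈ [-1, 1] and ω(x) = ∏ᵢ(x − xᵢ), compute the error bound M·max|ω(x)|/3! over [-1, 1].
512*sqrt(3)*cosh(8/5)/3375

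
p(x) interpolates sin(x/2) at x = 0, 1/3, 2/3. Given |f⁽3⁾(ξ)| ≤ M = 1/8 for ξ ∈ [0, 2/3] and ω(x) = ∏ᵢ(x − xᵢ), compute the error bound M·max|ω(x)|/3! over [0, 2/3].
sqrt(3)/5832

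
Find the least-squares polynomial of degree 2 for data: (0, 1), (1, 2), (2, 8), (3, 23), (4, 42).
36/35 + (-179/70)x + (45/14)x²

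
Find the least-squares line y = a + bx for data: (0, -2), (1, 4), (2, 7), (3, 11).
a = -13/10, b = 21/5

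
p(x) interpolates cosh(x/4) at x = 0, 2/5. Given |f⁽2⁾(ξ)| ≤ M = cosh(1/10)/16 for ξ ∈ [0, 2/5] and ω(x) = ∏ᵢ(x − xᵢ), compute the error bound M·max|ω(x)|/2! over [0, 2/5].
cosh(1/10)/800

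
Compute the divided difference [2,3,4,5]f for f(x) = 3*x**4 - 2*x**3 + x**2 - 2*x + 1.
40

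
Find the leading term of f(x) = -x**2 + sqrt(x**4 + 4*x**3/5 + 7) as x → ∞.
2*x/5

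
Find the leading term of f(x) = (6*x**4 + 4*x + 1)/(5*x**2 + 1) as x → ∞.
6*x**2/5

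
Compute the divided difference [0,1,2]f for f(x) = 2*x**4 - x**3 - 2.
11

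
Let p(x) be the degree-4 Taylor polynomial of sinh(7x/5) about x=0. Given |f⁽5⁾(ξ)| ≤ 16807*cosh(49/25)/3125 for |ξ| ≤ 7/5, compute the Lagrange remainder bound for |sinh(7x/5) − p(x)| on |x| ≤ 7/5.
282475249*cosh(49/25)/1171875000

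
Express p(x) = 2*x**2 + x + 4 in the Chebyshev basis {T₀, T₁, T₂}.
(5)T₀ + T₁ + T₂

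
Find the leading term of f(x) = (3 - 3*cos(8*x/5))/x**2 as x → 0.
96/25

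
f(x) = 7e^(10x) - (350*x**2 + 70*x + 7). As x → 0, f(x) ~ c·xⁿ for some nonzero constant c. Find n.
3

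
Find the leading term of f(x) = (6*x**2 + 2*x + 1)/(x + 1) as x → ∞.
6*x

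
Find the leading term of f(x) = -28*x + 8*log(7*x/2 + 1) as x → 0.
-49*x**2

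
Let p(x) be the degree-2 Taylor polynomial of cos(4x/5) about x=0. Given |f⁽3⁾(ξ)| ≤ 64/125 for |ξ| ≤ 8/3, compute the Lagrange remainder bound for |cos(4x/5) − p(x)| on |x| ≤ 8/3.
16384/10125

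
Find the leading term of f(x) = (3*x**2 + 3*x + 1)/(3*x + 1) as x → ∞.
x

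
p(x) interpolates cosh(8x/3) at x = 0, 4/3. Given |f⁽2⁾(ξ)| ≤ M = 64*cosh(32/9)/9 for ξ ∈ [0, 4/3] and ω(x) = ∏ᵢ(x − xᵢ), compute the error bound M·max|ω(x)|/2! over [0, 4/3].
128*cosh(32/9)/81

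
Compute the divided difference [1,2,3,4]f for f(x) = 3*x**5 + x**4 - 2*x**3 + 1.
203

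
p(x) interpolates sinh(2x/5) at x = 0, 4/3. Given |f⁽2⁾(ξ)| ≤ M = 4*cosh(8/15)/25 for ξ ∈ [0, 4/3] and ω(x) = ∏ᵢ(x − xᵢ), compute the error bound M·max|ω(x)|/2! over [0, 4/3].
8*cosh(8/15)/225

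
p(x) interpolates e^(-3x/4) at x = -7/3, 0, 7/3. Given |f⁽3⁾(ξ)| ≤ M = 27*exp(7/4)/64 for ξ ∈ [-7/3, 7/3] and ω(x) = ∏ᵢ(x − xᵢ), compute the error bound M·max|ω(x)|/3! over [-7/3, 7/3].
343*sqrt(3)*exp(7/4)/1728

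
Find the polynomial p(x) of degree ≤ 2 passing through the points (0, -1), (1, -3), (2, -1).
2*x**2 - 4*x - 1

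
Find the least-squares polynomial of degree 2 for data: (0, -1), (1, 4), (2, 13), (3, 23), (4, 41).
-26/35 + (181/70)x + (27/14)x²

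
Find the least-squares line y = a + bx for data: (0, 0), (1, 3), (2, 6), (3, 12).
a = -3/5, b = 39/10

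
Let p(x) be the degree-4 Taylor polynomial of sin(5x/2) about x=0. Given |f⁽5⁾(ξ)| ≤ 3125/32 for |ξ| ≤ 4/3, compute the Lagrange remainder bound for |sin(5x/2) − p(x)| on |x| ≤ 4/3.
2500/729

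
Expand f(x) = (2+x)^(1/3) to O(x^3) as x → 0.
2**(1/3) + 2**(1/3)*x/6 - 2**(1/3)*x**2/36 + O(x**3)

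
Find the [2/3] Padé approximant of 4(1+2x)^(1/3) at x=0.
(56*x**2/9 + 32*x/3 + 4)/(-4*x**3/81 + 2*x**2/3 + 2*x + 1)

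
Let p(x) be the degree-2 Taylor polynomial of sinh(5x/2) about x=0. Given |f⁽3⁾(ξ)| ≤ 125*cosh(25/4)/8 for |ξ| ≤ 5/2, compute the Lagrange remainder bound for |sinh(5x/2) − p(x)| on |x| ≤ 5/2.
15625*cosh(25/4)/384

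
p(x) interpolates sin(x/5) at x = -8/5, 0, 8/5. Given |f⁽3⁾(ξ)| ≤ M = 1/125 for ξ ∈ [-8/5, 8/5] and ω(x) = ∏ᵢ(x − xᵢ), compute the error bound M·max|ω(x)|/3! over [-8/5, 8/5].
512*sqrt(3)/421875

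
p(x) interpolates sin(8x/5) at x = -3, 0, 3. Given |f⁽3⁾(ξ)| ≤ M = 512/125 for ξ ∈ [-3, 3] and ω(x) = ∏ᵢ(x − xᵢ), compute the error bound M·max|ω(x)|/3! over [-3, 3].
512*sqrt(3)/125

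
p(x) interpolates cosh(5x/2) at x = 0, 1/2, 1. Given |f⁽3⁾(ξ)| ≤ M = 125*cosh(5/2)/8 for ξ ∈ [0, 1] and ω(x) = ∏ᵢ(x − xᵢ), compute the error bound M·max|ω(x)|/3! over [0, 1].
125*sqrt(3)*cosh(5/2)/1728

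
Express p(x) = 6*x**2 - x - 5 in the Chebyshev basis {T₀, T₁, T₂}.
(-2)T₀ - T₁ + (3)T₂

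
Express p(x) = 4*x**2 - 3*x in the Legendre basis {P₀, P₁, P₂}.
(4/3)P₀ + (-3)P₁ + (8/3)P₂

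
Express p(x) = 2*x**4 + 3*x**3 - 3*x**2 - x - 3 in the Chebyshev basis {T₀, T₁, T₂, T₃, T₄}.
(-15/4)T₀ + (5/4)T₁ + (-1/2)T₂ + (3/4)T₃ + (1/4)T₄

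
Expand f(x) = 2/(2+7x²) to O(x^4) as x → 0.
1 - 7*x**2/2 + O(x**4)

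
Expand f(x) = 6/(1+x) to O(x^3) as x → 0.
6 - 6*x + 6*x**2 + O(x**3)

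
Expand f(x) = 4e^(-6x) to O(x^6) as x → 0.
4 - 24*x + 72*x**2 - 144*x**3 + 216*x**4 - 1296*x**5/5 + O(x**6)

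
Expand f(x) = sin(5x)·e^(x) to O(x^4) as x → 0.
5*x + 5*x**2 - 55*x**3/3 + O(x**4)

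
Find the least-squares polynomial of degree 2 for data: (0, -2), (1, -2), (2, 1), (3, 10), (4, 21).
-2 + (-11/5)x + (2)x²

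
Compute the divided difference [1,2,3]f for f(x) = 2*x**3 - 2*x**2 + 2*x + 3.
10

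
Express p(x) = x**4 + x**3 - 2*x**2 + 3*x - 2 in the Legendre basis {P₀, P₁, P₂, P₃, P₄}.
(-37/15)P₀ + (18/5)P₁ + (-16/21)P₂ + (2/5)P₃ + (8/35)P₄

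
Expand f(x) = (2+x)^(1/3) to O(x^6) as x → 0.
2**(1/3) + 2**(1/3)*x/6 - 2**(1/3)*x**2/36 + 5*2**(1/3)*x**3/648 - 5*2**(1/3)*x**4/1944 + 11*2**(1/3)*x**5/11664 + O(x**6)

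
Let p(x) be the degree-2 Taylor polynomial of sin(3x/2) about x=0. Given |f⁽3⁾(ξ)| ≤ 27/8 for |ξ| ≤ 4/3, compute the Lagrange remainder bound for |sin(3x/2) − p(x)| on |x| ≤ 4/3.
4/3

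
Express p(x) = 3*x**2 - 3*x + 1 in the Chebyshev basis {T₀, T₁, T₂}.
(5/2)T₀ + (-3)T₁ + (3/2)T₂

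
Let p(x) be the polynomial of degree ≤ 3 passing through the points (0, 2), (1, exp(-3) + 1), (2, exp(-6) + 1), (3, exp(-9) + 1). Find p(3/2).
(-1 + 9*exp(3) + 9*exp(6) + 15*exp(9))*exp(-9)/16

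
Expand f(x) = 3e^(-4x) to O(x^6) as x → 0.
3 - 12*x + 24*x**2 - 32*x**3 + 32*x**4 - 128*x**5/5 + O(x**6)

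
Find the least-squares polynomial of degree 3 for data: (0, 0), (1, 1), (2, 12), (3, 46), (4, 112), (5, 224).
(-19/42)x + (-15/28)x² + (23/12)x³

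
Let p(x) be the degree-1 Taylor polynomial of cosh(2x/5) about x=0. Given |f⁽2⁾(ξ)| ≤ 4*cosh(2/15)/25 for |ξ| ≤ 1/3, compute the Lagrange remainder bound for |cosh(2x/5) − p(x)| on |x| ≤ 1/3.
2*cosh(2/15)/225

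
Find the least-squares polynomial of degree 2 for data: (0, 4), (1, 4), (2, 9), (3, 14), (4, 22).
129/35 + (1/35)x + (8/7)x²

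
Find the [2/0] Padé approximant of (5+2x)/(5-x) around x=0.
3*x**2/25 + 3*x/5 + 1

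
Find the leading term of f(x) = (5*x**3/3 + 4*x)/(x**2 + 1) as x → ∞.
5*x/3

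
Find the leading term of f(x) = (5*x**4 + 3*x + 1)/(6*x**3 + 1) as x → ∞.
5*x/6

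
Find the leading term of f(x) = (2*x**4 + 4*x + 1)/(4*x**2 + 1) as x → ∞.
x**2/2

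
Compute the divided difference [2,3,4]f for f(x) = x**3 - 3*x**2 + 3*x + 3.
6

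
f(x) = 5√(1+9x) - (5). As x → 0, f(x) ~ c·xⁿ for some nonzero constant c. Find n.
1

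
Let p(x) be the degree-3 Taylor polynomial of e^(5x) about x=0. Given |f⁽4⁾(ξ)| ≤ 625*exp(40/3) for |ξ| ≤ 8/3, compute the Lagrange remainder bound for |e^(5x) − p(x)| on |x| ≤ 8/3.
320000*exp(40/3)/243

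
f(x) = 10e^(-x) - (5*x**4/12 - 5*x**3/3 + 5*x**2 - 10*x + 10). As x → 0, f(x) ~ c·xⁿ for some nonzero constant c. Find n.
5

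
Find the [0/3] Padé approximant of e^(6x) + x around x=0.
1/(-127*x**3 + 31*x**2 - 7*x + 1)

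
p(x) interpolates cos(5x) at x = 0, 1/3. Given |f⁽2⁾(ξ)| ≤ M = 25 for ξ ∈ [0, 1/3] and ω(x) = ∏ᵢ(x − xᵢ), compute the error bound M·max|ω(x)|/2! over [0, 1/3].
25/72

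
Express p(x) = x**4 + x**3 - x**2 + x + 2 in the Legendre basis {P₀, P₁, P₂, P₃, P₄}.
(28/15)P₀ + (8/5)P₁ + (-2/21)P₂ + (2/5)P₃ + (8/35)P₄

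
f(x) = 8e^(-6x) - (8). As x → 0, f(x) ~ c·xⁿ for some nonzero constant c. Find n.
1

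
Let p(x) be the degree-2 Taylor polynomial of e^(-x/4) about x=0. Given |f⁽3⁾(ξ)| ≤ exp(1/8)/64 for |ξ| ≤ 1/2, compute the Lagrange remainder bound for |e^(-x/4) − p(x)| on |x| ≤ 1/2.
exp(1/8)/3072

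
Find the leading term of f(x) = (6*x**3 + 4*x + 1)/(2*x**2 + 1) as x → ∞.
3*x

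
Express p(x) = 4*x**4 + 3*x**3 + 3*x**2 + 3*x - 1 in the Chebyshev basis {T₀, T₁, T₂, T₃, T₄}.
(2)T₀ + (21/4)T₁ + (7/2)T₂ + (3/4)T₃ + (1/2)T₄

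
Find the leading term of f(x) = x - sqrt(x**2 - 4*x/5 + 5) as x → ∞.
2/5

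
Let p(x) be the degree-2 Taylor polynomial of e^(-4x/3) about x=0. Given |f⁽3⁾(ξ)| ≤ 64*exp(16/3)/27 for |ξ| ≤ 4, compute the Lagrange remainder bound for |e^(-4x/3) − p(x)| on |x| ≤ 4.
2048*exp(16/3)/81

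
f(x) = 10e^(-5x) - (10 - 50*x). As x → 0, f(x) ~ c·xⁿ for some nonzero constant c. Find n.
2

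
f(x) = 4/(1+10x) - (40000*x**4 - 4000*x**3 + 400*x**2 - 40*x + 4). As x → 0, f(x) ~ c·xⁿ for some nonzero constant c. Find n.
5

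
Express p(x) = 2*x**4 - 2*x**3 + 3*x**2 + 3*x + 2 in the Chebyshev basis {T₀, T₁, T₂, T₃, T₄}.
(17/4)T₀ + (3/2)T₁ + (5/2)T₂ + (-1/2)T₃ + (1/4)T₄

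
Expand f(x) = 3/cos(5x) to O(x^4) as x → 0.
3 + 75*x**2/2 + O(x**4)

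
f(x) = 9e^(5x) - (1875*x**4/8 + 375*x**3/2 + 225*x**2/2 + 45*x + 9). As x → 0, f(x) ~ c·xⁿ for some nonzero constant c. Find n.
5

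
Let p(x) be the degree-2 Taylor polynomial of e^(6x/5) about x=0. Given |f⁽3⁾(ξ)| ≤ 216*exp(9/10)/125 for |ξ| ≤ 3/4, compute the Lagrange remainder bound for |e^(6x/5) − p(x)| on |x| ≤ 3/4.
243*exp(9/10)/2000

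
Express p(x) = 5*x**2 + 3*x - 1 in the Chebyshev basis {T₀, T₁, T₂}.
(3/2)T₀ + (3)T₁ + (5/2)T₂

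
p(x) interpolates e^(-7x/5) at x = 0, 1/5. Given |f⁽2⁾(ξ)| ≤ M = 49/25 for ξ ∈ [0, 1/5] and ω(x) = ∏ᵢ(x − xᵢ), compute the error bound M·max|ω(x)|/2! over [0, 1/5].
49/5000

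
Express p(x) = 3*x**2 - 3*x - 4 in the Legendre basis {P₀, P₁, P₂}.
(-3)P₀ + (-3)P₁ + (2)P₂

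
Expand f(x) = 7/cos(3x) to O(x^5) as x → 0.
7 + 63*x**2/2 + 945*x**4/8 + O(x**5)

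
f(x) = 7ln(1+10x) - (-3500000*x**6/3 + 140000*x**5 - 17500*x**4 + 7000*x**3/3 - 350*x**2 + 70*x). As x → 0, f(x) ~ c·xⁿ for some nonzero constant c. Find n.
7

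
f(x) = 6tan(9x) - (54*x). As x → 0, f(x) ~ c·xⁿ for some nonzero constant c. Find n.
3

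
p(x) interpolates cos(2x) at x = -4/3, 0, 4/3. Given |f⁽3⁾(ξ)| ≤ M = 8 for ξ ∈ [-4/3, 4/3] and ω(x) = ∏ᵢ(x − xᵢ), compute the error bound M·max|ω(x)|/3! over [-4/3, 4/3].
512*sqrt(3)/729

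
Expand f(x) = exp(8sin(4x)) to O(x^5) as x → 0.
1 + 32*x + 512*x**2 + 5376*x**3 + 40960*x**4 + O(x**5)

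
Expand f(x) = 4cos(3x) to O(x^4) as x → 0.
4 - 18*x**2 + O(x**4)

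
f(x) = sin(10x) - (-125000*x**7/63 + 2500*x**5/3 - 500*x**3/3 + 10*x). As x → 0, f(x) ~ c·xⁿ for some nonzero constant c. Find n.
9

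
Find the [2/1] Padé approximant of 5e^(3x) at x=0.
(15*x**2/2 + 10*x + 5)/(1 - x)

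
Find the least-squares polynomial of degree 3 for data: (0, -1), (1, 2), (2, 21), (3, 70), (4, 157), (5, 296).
-20/21 + (-253/126)x + (17/6)x² + (17/9)x³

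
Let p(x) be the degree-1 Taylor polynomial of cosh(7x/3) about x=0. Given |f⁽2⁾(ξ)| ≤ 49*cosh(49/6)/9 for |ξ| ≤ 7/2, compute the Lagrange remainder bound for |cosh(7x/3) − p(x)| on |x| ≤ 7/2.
2401*cosh(49/6)/72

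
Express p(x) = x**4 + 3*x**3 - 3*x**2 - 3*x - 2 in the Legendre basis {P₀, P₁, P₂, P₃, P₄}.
(-14/5)P₀ + (-6/5)P₁ + (-10/7)P₂ + (6/5)P₃ + (8/35)P₄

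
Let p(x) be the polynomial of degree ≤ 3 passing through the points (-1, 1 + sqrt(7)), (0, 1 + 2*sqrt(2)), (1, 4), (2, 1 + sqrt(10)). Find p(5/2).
-89/16 - 5*sqrt(7)/16 + 21*sqrt(2)/8 + 35*sqrt(10)/16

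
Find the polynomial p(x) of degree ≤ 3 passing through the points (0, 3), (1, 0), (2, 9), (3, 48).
3*x**3 - 3*x**2 - 3*x + 3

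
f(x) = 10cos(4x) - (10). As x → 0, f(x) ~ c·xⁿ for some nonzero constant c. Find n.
2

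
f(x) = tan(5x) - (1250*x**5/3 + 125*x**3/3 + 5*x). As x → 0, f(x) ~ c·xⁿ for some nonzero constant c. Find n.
7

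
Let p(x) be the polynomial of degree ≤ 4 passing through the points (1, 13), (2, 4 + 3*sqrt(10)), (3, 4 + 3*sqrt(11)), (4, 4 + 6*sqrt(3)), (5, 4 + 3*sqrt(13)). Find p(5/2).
-15*sqrt(3)/16 + 9*sqrt(13)/128 + 467/128 + 45*sqrt(10)/32 + 135*sqrt(11)/64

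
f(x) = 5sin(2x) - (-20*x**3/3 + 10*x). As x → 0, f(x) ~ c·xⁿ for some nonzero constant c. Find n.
5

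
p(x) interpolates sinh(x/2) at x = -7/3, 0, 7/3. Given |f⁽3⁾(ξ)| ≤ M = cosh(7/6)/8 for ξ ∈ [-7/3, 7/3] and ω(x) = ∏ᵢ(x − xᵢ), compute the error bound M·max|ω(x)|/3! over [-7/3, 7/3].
343*sqrt(3)*cosh(7/6)/5832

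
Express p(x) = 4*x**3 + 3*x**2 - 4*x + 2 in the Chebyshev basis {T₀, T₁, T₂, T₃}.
(7/2)T₀ - T₁ + (3/2)T₂ + T₃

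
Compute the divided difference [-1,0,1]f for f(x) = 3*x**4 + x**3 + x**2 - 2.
4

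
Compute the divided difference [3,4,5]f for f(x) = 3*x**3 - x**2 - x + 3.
35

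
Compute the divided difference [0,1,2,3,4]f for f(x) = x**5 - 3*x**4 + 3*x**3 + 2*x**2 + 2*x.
7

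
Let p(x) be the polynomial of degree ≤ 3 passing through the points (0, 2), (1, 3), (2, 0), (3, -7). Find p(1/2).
3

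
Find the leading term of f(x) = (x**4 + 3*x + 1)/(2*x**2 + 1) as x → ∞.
x**2/2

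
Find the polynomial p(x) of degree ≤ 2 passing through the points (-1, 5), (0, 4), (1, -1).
-2*x**2 - 3*x + 4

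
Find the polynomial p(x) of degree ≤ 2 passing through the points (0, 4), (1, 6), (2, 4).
-2*x**2 + 4*x + 4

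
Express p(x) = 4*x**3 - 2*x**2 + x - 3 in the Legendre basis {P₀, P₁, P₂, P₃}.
(-11/3)P₀ + (17/5)P₁ + (-4/3)P₂ + (8/5)P₃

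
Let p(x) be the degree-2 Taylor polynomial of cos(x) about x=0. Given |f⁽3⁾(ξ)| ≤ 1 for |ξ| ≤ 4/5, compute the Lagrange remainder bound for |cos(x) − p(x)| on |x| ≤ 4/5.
32/375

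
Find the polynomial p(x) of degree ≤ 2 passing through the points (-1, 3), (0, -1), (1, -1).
2*x**2 - 2*x - 1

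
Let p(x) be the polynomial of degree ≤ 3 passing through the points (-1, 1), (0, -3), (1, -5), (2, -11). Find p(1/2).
-31/8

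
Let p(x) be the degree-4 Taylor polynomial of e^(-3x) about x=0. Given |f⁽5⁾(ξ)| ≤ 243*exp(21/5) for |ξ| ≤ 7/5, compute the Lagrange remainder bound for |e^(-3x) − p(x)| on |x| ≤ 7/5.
1361367*exp(21/5)/125000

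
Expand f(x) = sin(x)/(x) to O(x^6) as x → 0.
1 - x**2/6 + x**4/120 + O(x**6)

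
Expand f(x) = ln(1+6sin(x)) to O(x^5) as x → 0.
6*x - 18*x**2 + 71*x**3 - 318*x**4 + O(x**5)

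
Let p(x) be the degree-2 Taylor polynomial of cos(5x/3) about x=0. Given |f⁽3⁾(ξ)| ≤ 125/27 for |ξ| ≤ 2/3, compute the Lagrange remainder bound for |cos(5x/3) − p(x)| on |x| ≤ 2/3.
500/2187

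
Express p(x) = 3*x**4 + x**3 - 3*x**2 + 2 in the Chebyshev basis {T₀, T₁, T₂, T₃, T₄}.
(13/8)T₀ + (3/4)T₁ + (1/4)T₃ + (3/8)T₄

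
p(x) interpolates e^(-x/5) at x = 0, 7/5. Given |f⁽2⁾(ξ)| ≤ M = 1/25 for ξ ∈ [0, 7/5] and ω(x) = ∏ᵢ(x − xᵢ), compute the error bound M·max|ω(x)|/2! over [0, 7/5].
49/5000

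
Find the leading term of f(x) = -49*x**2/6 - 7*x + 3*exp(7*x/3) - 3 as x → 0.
343*x**3/54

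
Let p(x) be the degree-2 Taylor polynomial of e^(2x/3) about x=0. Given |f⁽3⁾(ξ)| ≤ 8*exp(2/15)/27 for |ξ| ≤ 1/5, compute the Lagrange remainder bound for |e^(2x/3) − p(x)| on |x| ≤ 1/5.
4*exp(2/15)/10125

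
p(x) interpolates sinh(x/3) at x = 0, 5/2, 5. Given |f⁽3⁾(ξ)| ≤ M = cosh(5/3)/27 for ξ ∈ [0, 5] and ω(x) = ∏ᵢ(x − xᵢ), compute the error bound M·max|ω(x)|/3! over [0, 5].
125*sqrt(3)*cosh(5/3)/5832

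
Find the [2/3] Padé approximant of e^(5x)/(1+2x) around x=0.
(125*x**2/52 + 30*x/13 + 1)/(425*x**3/156 - 105*x**2/52 - 9*x/13 + 1)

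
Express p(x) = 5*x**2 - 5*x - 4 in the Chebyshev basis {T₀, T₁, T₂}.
(-3/2)T₀ + (-5)T₁ + (5/2)T₂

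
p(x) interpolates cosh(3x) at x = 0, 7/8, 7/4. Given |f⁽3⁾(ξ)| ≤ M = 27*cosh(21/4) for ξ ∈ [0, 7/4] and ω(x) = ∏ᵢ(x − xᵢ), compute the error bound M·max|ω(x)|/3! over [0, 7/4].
343*sqrt(3)*cosh(21/4)/512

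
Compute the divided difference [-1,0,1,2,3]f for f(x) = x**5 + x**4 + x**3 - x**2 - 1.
6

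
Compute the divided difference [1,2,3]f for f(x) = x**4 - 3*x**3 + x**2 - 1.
8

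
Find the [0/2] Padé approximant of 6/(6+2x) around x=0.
1/(x/3 + 1)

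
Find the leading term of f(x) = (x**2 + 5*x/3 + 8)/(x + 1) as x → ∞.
x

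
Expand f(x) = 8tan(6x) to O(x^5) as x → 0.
48*x + 576*x**3 + O(x**5)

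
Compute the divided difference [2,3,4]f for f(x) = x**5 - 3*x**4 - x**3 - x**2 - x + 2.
110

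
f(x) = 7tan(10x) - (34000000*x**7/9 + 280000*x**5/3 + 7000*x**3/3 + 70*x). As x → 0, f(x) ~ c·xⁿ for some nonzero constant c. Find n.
9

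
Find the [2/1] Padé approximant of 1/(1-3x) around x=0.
1/(1 - 3*x)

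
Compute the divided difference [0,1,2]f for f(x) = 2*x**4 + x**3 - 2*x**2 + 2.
15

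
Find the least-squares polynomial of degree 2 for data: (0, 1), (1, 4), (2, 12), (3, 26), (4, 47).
6/5 + (-3/5)x + (3)x²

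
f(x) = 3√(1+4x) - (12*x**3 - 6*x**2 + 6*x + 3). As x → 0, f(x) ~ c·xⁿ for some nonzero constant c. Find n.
4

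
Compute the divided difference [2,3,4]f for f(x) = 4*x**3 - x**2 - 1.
35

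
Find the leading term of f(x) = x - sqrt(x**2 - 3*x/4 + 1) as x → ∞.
3/8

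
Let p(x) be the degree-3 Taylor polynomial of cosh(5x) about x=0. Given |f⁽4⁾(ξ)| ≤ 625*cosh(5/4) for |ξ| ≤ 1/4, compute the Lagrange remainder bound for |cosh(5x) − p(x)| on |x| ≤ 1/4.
625*cosh(5/4)/6144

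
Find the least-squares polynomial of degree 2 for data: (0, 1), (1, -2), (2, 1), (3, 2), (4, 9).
27/35 + (-22/7)x + (9/7)x²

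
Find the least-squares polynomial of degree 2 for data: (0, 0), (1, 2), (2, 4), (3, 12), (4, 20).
6/35 + (-1/7)x + (9/7)x²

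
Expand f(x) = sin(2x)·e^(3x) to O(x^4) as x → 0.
2*x + 6*x**2 + 23*x**3/3 + O(x**4)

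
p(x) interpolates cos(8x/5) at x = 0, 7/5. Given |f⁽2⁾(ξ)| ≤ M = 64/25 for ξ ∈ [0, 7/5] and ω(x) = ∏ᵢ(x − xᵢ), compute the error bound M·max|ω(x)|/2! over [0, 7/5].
392/625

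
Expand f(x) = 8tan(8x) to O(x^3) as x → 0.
64*x + O(x**3)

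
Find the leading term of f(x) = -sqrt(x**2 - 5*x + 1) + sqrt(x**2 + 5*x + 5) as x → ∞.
5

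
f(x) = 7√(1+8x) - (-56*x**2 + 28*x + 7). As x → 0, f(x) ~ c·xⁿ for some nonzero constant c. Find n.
3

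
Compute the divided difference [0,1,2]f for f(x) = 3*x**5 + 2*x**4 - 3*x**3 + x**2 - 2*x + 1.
51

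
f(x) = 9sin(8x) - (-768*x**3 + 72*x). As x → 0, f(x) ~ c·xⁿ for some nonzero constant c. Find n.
5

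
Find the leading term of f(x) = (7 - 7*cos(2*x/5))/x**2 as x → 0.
14/25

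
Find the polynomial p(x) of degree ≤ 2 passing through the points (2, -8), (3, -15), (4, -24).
-x**2 - 2*x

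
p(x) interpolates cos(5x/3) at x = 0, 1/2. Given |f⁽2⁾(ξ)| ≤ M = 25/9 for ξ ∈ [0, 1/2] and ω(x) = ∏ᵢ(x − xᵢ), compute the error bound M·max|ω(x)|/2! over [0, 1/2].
25/288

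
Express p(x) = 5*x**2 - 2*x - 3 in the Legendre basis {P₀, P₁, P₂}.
(-4/3)P₀ + (-2)P₁ + (10/3)P₂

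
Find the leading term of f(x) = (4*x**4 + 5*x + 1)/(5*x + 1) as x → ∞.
4*x**3/5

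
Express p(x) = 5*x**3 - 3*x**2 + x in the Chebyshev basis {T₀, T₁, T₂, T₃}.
(-3/2)T₀ + (19/4)T₁ + (-3/2)T₂ + (5/4)T₃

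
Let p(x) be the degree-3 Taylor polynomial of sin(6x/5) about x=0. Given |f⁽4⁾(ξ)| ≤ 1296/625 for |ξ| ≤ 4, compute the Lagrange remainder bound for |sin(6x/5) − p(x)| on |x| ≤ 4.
13824/625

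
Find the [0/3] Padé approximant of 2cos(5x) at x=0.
2/(25*x**2/2 + 1)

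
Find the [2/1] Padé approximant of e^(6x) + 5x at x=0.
(-4*x**2 + 9*x + 1)/(1 - 2*x)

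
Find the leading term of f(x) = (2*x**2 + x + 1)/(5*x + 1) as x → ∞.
2*x/5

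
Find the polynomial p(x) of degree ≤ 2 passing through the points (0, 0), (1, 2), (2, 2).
-x**2 + 3*x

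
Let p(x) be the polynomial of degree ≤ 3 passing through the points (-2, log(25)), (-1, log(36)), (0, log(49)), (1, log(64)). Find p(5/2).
log(3101843146481947279097856*1071875**(1/8)*2**(1/4)*3**(7/8)/598691348064270045003125)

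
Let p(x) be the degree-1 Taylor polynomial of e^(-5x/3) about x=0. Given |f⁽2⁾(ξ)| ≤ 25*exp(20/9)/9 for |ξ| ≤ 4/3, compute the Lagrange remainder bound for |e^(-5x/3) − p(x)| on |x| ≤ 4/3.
200*exp(20/9)/81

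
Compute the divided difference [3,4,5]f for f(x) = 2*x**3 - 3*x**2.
21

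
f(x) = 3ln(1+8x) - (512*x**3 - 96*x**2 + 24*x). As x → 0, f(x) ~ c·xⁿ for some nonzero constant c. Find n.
4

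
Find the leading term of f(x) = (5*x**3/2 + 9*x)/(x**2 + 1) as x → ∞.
5*x/2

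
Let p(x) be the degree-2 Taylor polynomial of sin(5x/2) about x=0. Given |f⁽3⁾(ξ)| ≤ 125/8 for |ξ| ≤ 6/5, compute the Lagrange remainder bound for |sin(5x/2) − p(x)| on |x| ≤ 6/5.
9/2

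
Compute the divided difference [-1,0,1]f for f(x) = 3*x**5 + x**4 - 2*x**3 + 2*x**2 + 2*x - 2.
3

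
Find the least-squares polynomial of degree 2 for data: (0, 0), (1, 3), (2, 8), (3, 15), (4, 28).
12/35 + (18/35)x + (11/7)x²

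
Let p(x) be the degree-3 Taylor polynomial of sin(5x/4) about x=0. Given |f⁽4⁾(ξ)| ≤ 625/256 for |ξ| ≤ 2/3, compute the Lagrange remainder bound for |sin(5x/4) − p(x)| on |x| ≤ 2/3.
625/31104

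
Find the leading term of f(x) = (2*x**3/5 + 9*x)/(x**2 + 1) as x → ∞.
2*x/5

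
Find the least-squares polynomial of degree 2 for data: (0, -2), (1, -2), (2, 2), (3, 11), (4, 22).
-15/7 + (-113/70)x + (27/14)x²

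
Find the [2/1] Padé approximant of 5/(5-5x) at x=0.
1/(1 - x)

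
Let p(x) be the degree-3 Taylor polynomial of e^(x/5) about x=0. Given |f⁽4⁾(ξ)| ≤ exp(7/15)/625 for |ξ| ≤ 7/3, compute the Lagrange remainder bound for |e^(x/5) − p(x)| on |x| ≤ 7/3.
2401*exp(7/15)/1215000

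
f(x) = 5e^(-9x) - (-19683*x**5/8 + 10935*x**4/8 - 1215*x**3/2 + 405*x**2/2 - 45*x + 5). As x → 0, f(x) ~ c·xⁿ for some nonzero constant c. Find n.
6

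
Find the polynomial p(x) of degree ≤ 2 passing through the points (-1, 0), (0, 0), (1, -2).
-x**2 - x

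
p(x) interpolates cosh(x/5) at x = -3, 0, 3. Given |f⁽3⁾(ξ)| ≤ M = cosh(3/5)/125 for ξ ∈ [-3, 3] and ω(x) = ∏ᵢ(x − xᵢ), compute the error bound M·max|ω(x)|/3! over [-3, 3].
sqrt(3)*cosh(3/5)/125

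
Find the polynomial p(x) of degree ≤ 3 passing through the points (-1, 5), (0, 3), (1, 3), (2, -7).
-2*x**3 + x**2 + x + 3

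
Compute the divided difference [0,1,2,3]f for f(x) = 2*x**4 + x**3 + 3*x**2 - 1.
13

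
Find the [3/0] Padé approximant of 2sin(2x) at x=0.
-8*x**3/3 + 4*x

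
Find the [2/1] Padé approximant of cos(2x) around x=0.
1 - 2*x**2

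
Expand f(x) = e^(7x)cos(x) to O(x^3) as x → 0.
1 + 7*x + 24*x**2 + O(x**3)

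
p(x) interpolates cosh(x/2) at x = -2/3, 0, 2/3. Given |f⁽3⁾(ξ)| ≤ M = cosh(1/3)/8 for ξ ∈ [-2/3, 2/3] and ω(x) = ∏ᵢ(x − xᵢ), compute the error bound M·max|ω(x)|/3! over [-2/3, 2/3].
sqrt(3)*cosh(1/3)/729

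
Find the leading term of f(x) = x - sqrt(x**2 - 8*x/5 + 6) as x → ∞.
4/5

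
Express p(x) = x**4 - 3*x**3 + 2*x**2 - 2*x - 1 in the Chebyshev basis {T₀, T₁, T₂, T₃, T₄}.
(3/8)T₀ + (-17/4)T₁ + (3/2)T₂ + (-3/4)T₃ + (1/8)T₄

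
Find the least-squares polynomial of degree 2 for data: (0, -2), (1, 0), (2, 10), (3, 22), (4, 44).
-2 + (-3/5)x + (3)x²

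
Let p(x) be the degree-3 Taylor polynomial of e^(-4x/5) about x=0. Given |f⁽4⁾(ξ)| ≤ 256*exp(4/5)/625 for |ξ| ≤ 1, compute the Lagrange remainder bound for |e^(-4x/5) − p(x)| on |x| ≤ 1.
32*exp(4/5)/1875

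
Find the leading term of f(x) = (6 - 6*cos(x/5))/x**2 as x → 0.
3/25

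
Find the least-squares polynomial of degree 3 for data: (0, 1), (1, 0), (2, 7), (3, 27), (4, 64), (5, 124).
41/42 + (-827/252)x + (65/42)x² + (29/36)x³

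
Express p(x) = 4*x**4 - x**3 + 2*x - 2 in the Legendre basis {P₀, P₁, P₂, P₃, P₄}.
(-6/5)P₀ + (7/5)P₁ + (16/7)P₂ + (-2/5)P₃ + (32/35)P₄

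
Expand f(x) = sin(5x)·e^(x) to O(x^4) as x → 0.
5*x + 5*x**2 - 55*x**3/3 + O(x**4)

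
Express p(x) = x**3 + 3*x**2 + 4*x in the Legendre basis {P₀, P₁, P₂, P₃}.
P₀ + (23/5)P₁ + (2)P₂ + (2/5)P₃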